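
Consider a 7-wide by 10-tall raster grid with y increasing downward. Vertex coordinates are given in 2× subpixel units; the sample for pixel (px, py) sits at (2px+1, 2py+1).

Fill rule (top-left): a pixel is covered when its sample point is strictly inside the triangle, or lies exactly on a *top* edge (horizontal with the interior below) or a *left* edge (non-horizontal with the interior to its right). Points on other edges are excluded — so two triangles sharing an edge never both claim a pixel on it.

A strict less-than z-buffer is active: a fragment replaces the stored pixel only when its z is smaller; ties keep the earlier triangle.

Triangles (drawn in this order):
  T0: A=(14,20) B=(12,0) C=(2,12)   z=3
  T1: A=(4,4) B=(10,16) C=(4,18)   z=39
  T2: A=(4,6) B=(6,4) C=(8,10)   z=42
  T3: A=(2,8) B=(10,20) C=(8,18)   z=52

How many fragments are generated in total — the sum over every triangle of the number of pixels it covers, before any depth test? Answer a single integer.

T0:
  2·area = 224  (B↔C swapped to make it positive)
  edge (14, 20)→(2, 12): d=(-12,-8) top-left  bias=+0
  edge (2, 12)→(12, 0): d=(10,-12) top-left  bias=+0
  edge (12, 0)→(14, 20): d=(2,20) right/bottom  bias=-1
    (5,1)@(11, 3): e=[180,18,26] → X
    (6,1)@(13, 3): e=[196,42,-14] → .
    (4,2)@(9, 5): e=[140,14,70] → X
    (6,2)@(13, 5): e=[172,62,-10] → .
    (3,3)@(7, 7): e=[100,10,114] → X
    (6,3)@(13, 7): e=[148,82,-6] → .
    (2,4)@(5, 9): e=[60,6,158] → X
    (6,4)@(13, 9): e=[124,102,-2] → .
    (1,5)@(3, 11): e=[20,2,202] → X
    (6,5)@(13, 11): e=[100,122,2] → X
    (1,6)@(3, 13): e=[-4,22,206] → .
    (2,6)@(5, 13): e=[12,46,166] → X
  covered (28 px):
    . . . . . . .
    . . . . . X .
    . . . . X X .
    . . . X X X .
    . . X X X X .
    . X X X X X X
    . . X X X X X
    . . . X X X X
    . . . . . X X
    . . . . . . X
T1:
  2·area = 84
  edge (4, 4)→(10, 16): d=(6,12) right/bottom  bias=-1
  edge (10, 16)→(4, 18): d=(-6,2) right/bottom  bias=-1
  edge (4, 18)→(4, 4): d=(0,-14) top-left  bias=+0
    (2,3)@(5, 7): e=[6,64,14] → X
    (3,3)@(7, 7): e=[-18,60,42] → .
    (2,4)@(5, 9): e=[18,52,14] → X
    (3,4)@(7, 9): e=[-6,48,42] → .
    (2,5)@(5, 11): e=[30,40,14] → X
    (3,5)@(7, 11): e=[6,36,42] → X
    (4,5)@(9, 11): e=[-18,32,70] → .
    (2,6)@(5, 13): e=[42,28,14] → X
    (4,6)@(9, 13): e=[-6,20,70] → .
    (2,7)@(5, 15): e=[54,16,14] → X
    (4,7)@(9, 15): e=[6,8,70] → X
    (5,7)@(11, 15): e=[-18,4,98] → .
    (6,7)@(13, 15): e=[-42,0,126] → .  [on edge]
    (3,8)@(7, 17): e=[42,0,42] → .  [on edge]
    (0,9)@(1, 19): e=[126,0,-42] → .  [on edge]
  covered (10 px):
    . . . . . . .
    . . . . . . .
    . . . . . . .
    . . X . . . .
    . . X . . . .
    . . X X . . .
    . . X X . . .
    . . X X X . .
    . . X . . . .
    . . . . . . .
T2:
  2·area = 16
  edge (4, 6)→(6, 4): d=(2,-2) top-left  bias=+0
  edge (6, 4)→(8, 10): d=(2,6) right/bottom  bias=-1
  edge (8, 10)→(4, 6): d=(-4,-4) top-left  bias=+0
    (2,0)@(5, 1): e=[-8,0,24] → .  [on edge]
    (4,0)@(9, 1): e=[0,-24,40] → .  [on edge]
    (0,1)@(1, 3): e=[-12,28,0] → .  [on edge]
    (3,1)@(7, 3): e=[0,-8,24] → .  [on edge]
    (1,2)@(3, 5): e=[-4,20,0] → .  [on edge]
    (2,2)@(5, 5): e=[0,8,8] → X  [on edge]
    (3,2)@(7, 5): e=[4,-4,16] → .
    (1,3)@(3, 7): e=[0,24,-8] → .  [on edge]
    (2,3)@(5, 7): e=[4,12,0] → X  [on edge]
    (3,3)@(7, 7): e=[8,0,8] → .  [on edge]
    (0,4)@(1, 9): e=[0,40,-24] → .  [on edge]
    (2,4)@(5, 9): e=[8,16,-8] → .
    (3,4)@(7, 9): e=[12,4,0] → X  [on edge]
    (4,5)@(9, 11): e=[20,-4,0] → .  [on edge]
    (4,6)@(9, 13): e=[24,0,-8] → .  [on edge]
    (5,6)@(11, 13): e=[28,-12,0] → .  [on edge]
    (6,7)@(13, 15): e=[36,-20,0] → .  [on edge]
    (5,9)@(11, 19): e=[40,0,-24] → .  [on edge]
  covered (3 px):
    . . . . . . .
    . . . . . . .
    . . X . . . .
    . . X . . . .
    . . . X . . .
    . . . . . . .
    . . . . . . .
    . . . . . . .
    . . . . . . .
    . . . . . . .
T3:
  2·area = 8
  edge (2, 8)→(10, 20): d=(8,12) right/bottom  bias=-1
  edge (10, 20)→(8, 18): d=(-2,-2) top-left  bias=+0
  edge (8, 18)→(2, 8): d=(-6,-10) top-left  bias=+0
    (0,5)@(1, 11): e=[36,0,-28] → .  [on edge]
    (1,6)@(3, 13): e=[28,0,-20] → .  [on edge]
    (2,6)@(5, 13): e=[4,4,0] → X  [on edge]
    (3,6)@(7, 13): e=[-20,8,20] → .
    (2,7)@(5, 15): e=[20,0,-12] → .  [on edge]
    (3,8)@(7, 17): e=[12,0,-4] → .  [on edge]
    (4,9)@(9, 19): e=[4,0,4] → X  [on edge]
    (5,9)@(11, 19): e=[-20,4,24] → .
  covered (2 px):
    . . . . . . .
    . . . . . . .
    . . . . . . .
    . . . . . . .
    . . . . . . .
    . . . . . . .
    . . X . . . .
    . . . . . . .
    . . . . . . .
    . . . . X . .

Answer: 43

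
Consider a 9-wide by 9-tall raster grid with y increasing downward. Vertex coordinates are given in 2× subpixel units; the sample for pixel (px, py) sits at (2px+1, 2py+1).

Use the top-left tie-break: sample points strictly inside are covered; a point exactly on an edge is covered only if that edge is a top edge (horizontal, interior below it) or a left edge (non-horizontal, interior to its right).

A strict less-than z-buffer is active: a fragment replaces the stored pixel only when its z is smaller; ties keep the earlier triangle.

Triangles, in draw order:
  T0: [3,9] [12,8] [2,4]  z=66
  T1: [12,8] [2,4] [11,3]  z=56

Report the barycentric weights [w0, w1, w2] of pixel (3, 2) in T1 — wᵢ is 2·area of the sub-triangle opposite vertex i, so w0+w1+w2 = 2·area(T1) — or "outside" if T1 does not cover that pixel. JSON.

T0:
  2·area = 46  (B↔C swapped to make it positive)
  edge (3, 9)→(2, 4): d=(-1,-5) top-left  bias=+0
  edge (2, 4)→(12, 8): d=(10,4) right/bottom  bias=-1
  edge (12, 8)→(3, 9): d=(-9,1) right/bottom  bias=-1
    (1,2)@(3, 5): e=[4,6,36] → #
    (2,2)@(5, 5): e=[14,-2,34] → ·
    (1,3)@(3, 7): e=[2,26,18] → #
    (2,3)@(5, 7): e=[12,18,16] → #
    (3,3)@(7, 7): e=[22,10,14] → #
    (4,3)@(9, 7): e=[32,2,12] → #
    (5,3)@(11, 7): e=[42,-6,10] → ·
    (1,4)@(3, 9): e=[0,46,0] → ·  [on edge]
    (2,4)@(5, 9): e=[10,38,-2] → ·
    (3,4)@(7, 9): e=[20,30,-4] → ·
    (4,4)@(9, 9): e=[30,22,-6] → ·
  covered (5 px):
    · · · · · · · · ·
    · · · · · · · · ·
    · # · · · · · · ·
    · # # # # · · · ·
    · · · · · · · · ·
    · · · · · · · · ·
    · · · · · · · · ·
    · · · · · · · · ·
    · · · · · · · · ·
T1:
  2·area = 46
  edge (12, 8)→(2, 4): d=(-10,-4) top-left  bias=+0
  edge (2, 4)→(11, 3): d=(9,-1) top-left  bias=+0
  edge (11, 3)→(12, 8): d=(1,5) right/bottom  bias=-1
    (5,1)@(11, 3): e=[46,0,0] → ·  [on edge]
    (2,2)@(5, 5): e=[2,12,32] → #
    (3,2)@(7, 5): e=[10,14,22] → #
    (4,2)@(9, 5): e=[18,16,12] → #
    (5,2)@(11, 5): e=[26,18,2] → #
    (6,2)@(13, 5): e=[34,20,-8] → ·
    (2,3)@(5, 7): e=[-18,30,34] → ·
    (3,3)@(7, 7): e=[-10,32,24] → ·
    (4,3)@(9, 7): e=[-2,34,14] → ·
    (5,3)@(11, 7): e=[6,36,4] → #
    (6,3)@(13, 7): e=[14,38,-6] → ·
    (5,4)@(11, 9): e=[-14,54,6] → ·
    (6,6)@(13, 13): e=[-46,92,0] → ·  [on edge]
  covered (5 px):
    · · · · · · · · ·
    · · · · · · · · ·
    · · # # # # · · ·
    · · · · · # · · ·
    · · · · · · · · ·
    · · · · · · · · ·
    · · · · · · · · ·
    · · · · · · · · ·
    · · · · · · · · ·

Final: [14,22,10]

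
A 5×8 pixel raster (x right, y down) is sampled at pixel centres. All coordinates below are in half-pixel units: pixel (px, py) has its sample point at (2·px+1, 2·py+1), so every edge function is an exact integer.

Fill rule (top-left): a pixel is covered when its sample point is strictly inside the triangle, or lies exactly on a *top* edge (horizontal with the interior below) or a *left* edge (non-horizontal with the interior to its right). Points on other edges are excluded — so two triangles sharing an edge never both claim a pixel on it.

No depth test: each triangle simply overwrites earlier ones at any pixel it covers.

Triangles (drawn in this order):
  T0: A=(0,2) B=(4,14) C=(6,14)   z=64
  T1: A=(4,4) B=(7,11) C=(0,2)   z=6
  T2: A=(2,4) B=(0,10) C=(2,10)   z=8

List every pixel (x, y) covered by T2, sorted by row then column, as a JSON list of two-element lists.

T0:
  2·area = 24  (B↔C swapped to make it positive)
  edge (0, 2)→(6, 14): d=(6,12) right/bottom  bias=-1
  edge (6, 14)→(4, 14): d=(-2,0) right/bottom  bias=-1
  edge (4, 14)→(0, 2): d=(-4,-12) top-left  bias=+0
    (0,2)@(1, 5): e=[6,18,0] → X  [on edge]
    (1,2)@(3, 5): e=[-18,18,24] → .
    (0,3)@(1, 7): e=[18,14,-8] → .
    (1,4)@(3, 9): e=[6,10,8] → X
    (2,4)@(5, 9): e=[-18,10,32] → .
    (1,5)@(3, 11): e=[18,6,0] → X  [on edge]
    (2,5)@(5, 11): e=[-6,6,24] → .
    (1,6)@(3, 13): e=[30,2,-8] → .
    (2,6)@(5, 13): e=[6,2,16] → X
    (3,6)@(7, 13): e=[-18,2,40] → .
    (2,7)@(5, 15): e=[18,-2,8] → .
  covered (4 px):
    . . . . .
    . . . . .
    X . . . .
    . . . . .
    . X . . .
    . X . . .
    . . X . .
    . . . . .
T1:
  2·area = 22
  edge (4, 4)→(7, 11): d=(3,7) right/bottom  bias=-1
  edge (7, 11)→(0, 2): d=(-7,-9) top-left  bias=+0
  edge (0, 2)→(4, 4): d=(4,2) right/bottom  bias=-1
    (0,1)@(1, 3): e=[18,2,2] → X
    (1,1)@(3, 3): e=[4,20,-2] → .
    (0,2)@(1, 5): e=[24,-12,10] → .
    (1,2)@(3, 5): e=[10,6,6] → X
    (2,2)@(5, 5): e=[-4,24,2] → .
    (1,3)@(3, 7): e=[16,-8,14] → .
    (2,3)@(5, 7): e=[2,10,10] → X
    (3,3)@(7, 7): e=[-12,28,6] → .
    (2,4)@(5, 9): e=[8,-4,18] → .
    (3,5)@(7, 11): e=[0,0,22] → .  [on edge]
  covered (3 px):
    . . . . .
    X . . . .
    . X . . .
    . . X . .
    . . . . .
    . . . . .
    . . . . .
    . . . . .
T2:
  2·area = 12  (B↔C swapped to make it positive)
  edge (2, 4)→(2, 10): d=(0,6) right/bottom  bias=-1
  edge (2, 10)→(0, 10): d=(-2,0) right/bottom  bias=-1
  edge (0, 10)→(2, 4): d=(2,-6) top-left  bias=+0
    (1,0)@(3, 1): e=[-6,18,0] → .  [on edge]
    (0,3)@(1, 7): e=[6,6,0] → X  [on edge]
    (1,3)@(3, 7): e=[-6,6,12] → .
    (0,4)@(1, 9): e=[6,2,4] → X
    (1,4)@(3, 9): e=[-6,2,16] → .
    (0,5)@(1, 11): e=[6,-2,8] → .
  covered (2 px):
    . . . . .
    . . . . .
    . . . . .
    X . . . .
    X . . . .
    . . . . .
    . . . . .
    . . . . .

Final: [[0,3],[0,4]]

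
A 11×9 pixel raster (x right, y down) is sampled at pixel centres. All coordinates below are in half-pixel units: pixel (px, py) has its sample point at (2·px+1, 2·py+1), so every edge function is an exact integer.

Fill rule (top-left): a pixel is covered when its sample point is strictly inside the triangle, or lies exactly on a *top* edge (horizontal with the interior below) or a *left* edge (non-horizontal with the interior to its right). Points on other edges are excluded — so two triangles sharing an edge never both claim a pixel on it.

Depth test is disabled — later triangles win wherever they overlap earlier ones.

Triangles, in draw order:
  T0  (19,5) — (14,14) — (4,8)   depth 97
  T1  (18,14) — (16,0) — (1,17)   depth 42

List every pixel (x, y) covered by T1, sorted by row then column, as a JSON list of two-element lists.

T0:
  2·area = 120
  edge (19, 5)→(14, 14): d=(-5,9) right/bottom  bias=-1
  edge (14, 14)→(4, 8): d=(-10,-6) top-left  bias=+0
  edge (4, 8)→(19, 5): d=(15,-3) top-left  bias=+0
    (9,2)@(19, 5): e=[0,120,0] → .  [on edge]
    (4,3)@(9, 7): e=[80,40,0] → X  [on edge]
    (5,3)@(11, 7): e=[62,52,6] → X
    (6,3)@(13, 7): e=[44,64,12] → X
    (7,3)@(15, 7): e=[26,76,18] → X
    (8,3)@(17, 7): e=[8,88,24] → X
    (9,3)@(19, 7): e=[-10,100,30] → .
    (3,4)@(7, 9): e=[88,8,24] → X
    (8,4)@(17, 9): e=[-2,68,54] → .
    (3,5)@(7, 11): e=[78,-12,54] → .
    (4,5)@(9, 11): e=[60,0,60] → X  [on edge]
    (8,5)@(17, 11): e=[-12,48,84] → .
    (9,8)@(19, 17): e=[-60,0,180] → .  [on edge]
  covered (15 px):
    . . . . . . . . . . .
    . . . . . . . . . . .
    . . . . . . . . . . .
    . . . . X X X X X . .
    . . . X X X X X . . .
    . . . . X X X X . . .
    . . . . . . X . . . .
    . . . . . . . . . . .
    . . . . . . . . . . .
T1:
  2·area = 244  (B↔C swapped to make it positive)
  edge (18, 14)→(1, 17): d=(-17,3) right/bottom  bias=-1
  edge (1, 17)→(16, 0): d=(15,-17) top-left  bias=+0
  edge (16, 0)→(18, 14): d=(2,14) right/bottom  bias=-1
    (7,1)@(15, 3): e=[196,28,20] → X
    (8,1)@(17, 3): e=[190,62,-8] → .
    (6,2)@(13, 5): e=[168,24,52] → X
    (8,2)@(17, 5): e=[156,92,-4] → .
    (5,3)@(11, 7): e=[140,20,84] → X
    (8,3)@(17, 7): e=[122,122,0] → .  [on edge]
    (4,4)@(9, 9): e=[112,16,116] → X
    (8,4)@(17, 9): e=[88,152,4] → X
    (9,4)@(19, 9): e=[82,186,-24] → .
    (3,5)@(7, 11): e=[84,12,148] → X
    (9,5)@(19, 11): e=[48,216,-20] → .
    (2,6)@(5, 13): e=[56,8,180] → X
    (0,8)@(1, 17): e=[0,0,244] → .  [on edge]
  covered (29 px):
    . . . . . . . . . . .
    . . . . . . . X . . .
    . . . . . . X X . . .
    . . . . . X X X . . .
    . . . . X X X X X . .
    . . . X X X X X X . .
    . . X X X X X X X . .
    . X X X X X . . . . .
    . . . . . . . . . . .

Final: [[7,1],[6,2],[7,2],[5,3],[6,3],[7,3],[4,4],[5,4],[6,4],[7,4],[8,4],[3,5],[4,5],[5,5],[6,5],[7,5],[8,5],[2,6],[3,6],[4,6],[5,6],[6,6],[7,6],[8,6],[1,7],[2,7],[3,7],[4,7],[5,7]]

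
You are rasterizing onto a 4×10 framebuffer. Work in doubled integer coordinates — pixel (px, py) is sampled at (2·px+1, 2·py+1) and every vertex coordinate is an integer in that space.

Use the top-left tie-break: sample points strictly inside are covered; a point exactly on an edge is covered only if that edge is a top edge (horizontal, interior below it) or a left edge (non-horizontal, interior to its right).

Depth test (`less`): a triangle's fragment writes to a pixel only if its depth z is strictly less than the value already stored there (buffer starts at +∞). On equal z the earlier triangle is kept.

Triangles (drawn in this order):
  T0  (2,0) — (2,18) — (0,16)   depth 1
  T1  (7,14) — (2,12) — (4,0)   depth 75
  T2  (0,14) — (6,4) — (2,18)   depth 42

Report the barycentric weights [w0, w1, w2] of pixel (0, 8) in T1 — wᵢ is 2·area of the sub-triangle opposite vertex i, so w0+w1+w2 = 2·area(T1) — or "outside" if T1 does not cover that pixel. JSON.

T0:
  2·area = 36
  edge (2, 0)→(2, 18): d=(0,18) right/bottom  bias=-1
  edge (2, 18)→(0, 16): d=(-2,-2) top-left  bias=+0
  edge (0, 16)→(2, 0): d=(2,-16) top-left  bias=+0
    (0,4)@(1, 9): e=[18,16,2] → #
    (1,4)@(3, 9): e=[-18,20,34] → ·
    (0,5)@(1, 11): e=[18,12,6] → #
    (1,5)@(3, 11): e=[-18,16,38] → ·
    (0,6)@(1, 13): e=[18,8,10] → #
    (1,6)@(3, 13): e=[-18,12,42] → ·
    (0,7)@(1, 15): e=[18,4,14] → #
    (1,7)@(3, 15): e=[-18,8,46] → ·
    (0,8)@(1, 17): e=[18,0,18] → #  [on edge]
    (1,8)@(3, 17): e=[-18,4,50] → ·
    (0,9)@(1, 19): e=[18,-4,22] → ·
    (1,9)@(3, 19): e=[-18,0,54] → ·  [on edge]
  covered (5 px):
    · · · ·
    · · · ·
    · · · ·
    · · · ·
    # · · ·
    # · · ·
    # · · ·
    # · · ·
    # · · ·
    · · · ·
T1:
  2·area = 64
  edge (7, 14)→(2, 12): d=(-5,-2) top-left  bias=+0
  edge (2, 12)→(4, 0): d=(2,-12) top-left  bias=+0
  edge (4, 0)→(7, 14): d=(3,14) right/bottom  bias=-1
    (2,2)@(5, 5): e=[41,22,1] → #
    (3,2)@(7, 5): e=[45,46,-27] → ·
    (1,3)@(3, 7): e=[27,2,35] → #
    (3,3)@(7, 7): e=[35,50,-21] → ·
    (1,4)@(3, 9): e=[17,6,41] → #
    (3,4)@(7, 9): e=[25,54,-15] → ·
    (1,5)@(3, 11): e=[7,10,47] → #
    (3,5)@(7, 11): e=[15,58,-9] → ·
    (1,6)@(3, 13): e=[-3,14,53] → ·
    (2,6)@(5, 13): e=[1,38,25] → #
    (3,6)@(7, 13): e=[5,62,-3] → ·
    (2,7)@(5, 15): e=[-9,42,31] → ·
  covered (8 px):
    · · · ·
    · · · ·
    · · # ·
    · # # ·
    · # # ·
    · # # ·
    · · # ·
    · · · ·
    · · · ·
    · · · ·
T2:
  2·area = 44
  edge (0, 14)→(6, 4): d=(6,-10) top-left  bias=+0
  edge (6, 4)→(2, 18): d=(-4,14) right/bottom  bias=-1
  edge (2, 18)→(0, 14): d=(-2,-4) top-left  bias=+0
    (2,3)@(5, 7): e=[8,2,34] → #
    (3,3)@(7, 7): e=[28,-26,42] → ·
    (1,4)@(3, 9): e=[0,22,22] → #  [on edge]
    (2,4)@(5, 9): e=[20,-6,30] → ·
    (1,5)@(3, 11): e=[12,14,18] → #
    (2,5)@(5, 11): e=[32,-14,26] → ·
    (0,6)@(1, 13): e=[4,34,6] → #
    (2,6)@(5, 13): e=[44,-22,22] → ·
    (0,7)@(1, 15): e=[16,26,2] → #
    (1,7)@(3, 15): e=[36,-2,10] → ·
    (0,8)@(1, 17): e=[28,18,-2] → ·
  covered (6 px):
    · · · ·
    · · · ·
    · · · ·
    · · # ·
    · # · ·
    · # · ·
    # # · ·
    # · · ·
    · · · ·
    · · · ·

Final: "outside"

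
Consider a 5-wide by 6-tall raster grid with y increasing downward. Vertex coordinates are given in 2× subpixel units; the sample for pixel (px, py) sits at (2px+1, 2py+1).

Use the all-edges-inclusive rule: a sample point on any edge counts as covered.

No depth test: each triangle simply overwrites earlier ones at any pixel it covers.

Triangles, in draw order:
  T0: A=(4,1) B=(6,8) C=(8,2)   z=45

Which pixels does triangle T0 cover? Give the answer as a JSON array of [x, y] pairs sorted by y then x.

T0:
  2·area = 26  (B↔C swapped to make it positive)
  edge (4, 1)→(8, 2): d=(4,1) inclusive
  edge (8, 2)→(6, 8): d=(-2,6) inclusive
  edge (6, 8)→(4, 1): d=(-2,-7) inclusive
    (2,1)@(5, 3): e=[7,16,3] → █
    (3,1)@(7, 3): e=[5,4,17] → █
    (4,1)@(9, 3): e=[3,-8,31] → ·
    (2,2)@(5, 5): e=[15,12,-1] → ·
    (3,2)@(7, 5): e=[13,0,13] → █  [on edge]
    (4,2)@(9, 5): e=[11,-12,27] → ·
    (3,3)@(7, 7): e=[21,-4,9] → ·
    (2,5)@(5, 11): e=[39,0,-13] → ·  [on edge]
  covered (3 px):
    · · · · ·
    · · █ █ ·
    · · · █ ·
    · · · · ·
    · · · · ·
    · · · · ·

Final: [[2,1],[3,1],[3,2]]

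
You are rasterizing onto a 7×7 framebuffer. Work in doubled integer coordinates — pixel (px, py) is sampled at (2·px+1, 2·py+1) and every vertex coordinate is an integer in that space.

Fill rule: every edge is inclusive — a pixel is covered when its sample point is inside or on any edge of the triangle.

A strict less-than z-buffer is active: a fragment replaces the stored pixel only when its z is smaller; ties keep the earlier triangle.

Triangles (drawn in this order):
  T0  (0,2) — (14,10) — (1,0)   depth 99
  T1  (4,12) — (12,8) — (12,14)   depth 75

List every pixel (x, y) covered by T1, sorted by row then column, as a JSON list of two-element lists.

T0:
  2·area = 36  (B↔C swapped to make it positive)
  edge (0, 2)→(1, 0): d=(1,-2) inclusive
  edge (1, 0)→(14, 10): d=(13,10) inclusive
  edge (14, 10)→(0, 2): d=(-14,-8) inclusive
    (0,0)@(1, 1): e=[1,13,22] → █
    (1,0)@(3, 1): e=[5,-7,38] → ·
    (0,1)@(1, 3): e=[3,39,-6] → ·
    (1,1)@(3, 3): e=[7,19,10] → █
    (2,1)@(5, 3): e=[11,-1,26] → ·
    (1,2)@(3, 5): e=[9,45,-18] → ·
    (3,2)@(7, 5): e=[17,5,14] → █
    (4,2)@(9, 5): e=[21,-15,30] → ·
    (3,3)@(7, 7): e=[19,31,-14] → ·
    (4,3)@(9, 7): e=[23,11,2] → █
    (5,3)@(11, 7): e=[27,-9,18] → ·
    (4,4)@(9, 9): e=[25,37,-26] → ·
  covered (4 px):
    █ · · · · · ·
    · █ · · · · ·
    · · · █ · · ·
    · · · · █ · ·
    · · · · · · ·
    · · · · · · ·
    · · · · · · ·
T1:
  2·area = 48
  edge (4, 12)→(12, 8): d=(8,-4) inclusive
  edge (12, 8)→(12, 14): d=(0,6) inclusive
  edge (12, 14)→(4, 12): d=(-8,-2) inclusive
    (5,4)@(11, 9): e=[4,6,38] → █
    (6,4)@(13, 9): e=[12,-6,42] → ·
    (3,5)@(7, 11): e=[4,30,14] → █
    (4,5)@(9, 11): e=[12,18,18] → █
    (6,5)@(13, 11): e=[28,-6,26] → ·
    (3,6)@(7, 13): e=[20,30,-2] → ·
    (4,6)@(9, 13): e=[28,18,2] → █
    (6,6)@(13, 13): e=[44,-6,10] → ·
  covered (6 px):
    · · · · · · ·
    · · · · · · ·
    · · · · · · ·
    · · · · · · ·
    · · · · · █ ·
    · · · █ █ █ ·
    · · · · █ █ ·

Result: [[5,4],[3,5],[4,5],[5,5],[4,6],[5,6]]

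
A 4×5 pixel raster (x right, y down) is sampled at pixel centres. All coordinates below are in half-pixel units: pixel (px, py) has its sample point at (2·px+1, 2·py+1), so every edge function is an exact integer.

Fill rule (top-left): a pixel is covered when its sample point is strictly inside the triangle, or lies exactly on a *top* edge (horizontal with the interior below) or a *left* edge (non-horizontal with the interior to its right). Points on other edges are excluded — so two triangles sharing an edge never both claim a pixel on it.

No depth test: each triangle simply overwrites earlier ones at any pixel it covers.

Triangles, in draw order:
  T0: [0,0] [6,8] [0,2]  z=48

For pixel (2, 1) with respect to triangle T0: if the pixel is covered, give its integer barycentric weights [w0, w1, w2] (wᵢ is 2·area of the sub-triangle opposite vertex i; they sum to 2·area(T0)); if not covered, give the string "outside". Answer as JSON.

T0:
  2·area = 12
  edge (0, 0)→(6, 8): d=(6,8) right/bottom  bias=-1
  edge (6, 8)→(0, 2): d=(-6,-6) top-left  bias=+0
  edge (0, 2)→(0, 0): d=(0,-2) top-left  bias=+0
    (0,1)@(1, 3): e=[10,0,2] → X  [on edge]
    (1,1)@(3, 3): e=[-6,12,6] → .
    (0,2)@(1, 5): e=[22,-12,2] → .
    (1,2)@(3, 5): e=[6,0,6] → X  [on edge]
    (2,2)@(5, 5): e=[-10,12,10] → .
    (1,3)@(3, 7): e=[18,-12,6] → .
    (2,3)@(5, 7): e=[2,0,10] → X  [on edge]
    (3,3)@(7, 7): e=[-14,12,14] → .
    (2,4)@(5, 9): e=[14,-12,10] → .
    (3,4)@(7, 9): e=[-2,0,14] → .  [on edge]
  covered (3 px):
    . . . .
    X . . .
    . X . .
    . . X .
    . . . .

Final: "outside"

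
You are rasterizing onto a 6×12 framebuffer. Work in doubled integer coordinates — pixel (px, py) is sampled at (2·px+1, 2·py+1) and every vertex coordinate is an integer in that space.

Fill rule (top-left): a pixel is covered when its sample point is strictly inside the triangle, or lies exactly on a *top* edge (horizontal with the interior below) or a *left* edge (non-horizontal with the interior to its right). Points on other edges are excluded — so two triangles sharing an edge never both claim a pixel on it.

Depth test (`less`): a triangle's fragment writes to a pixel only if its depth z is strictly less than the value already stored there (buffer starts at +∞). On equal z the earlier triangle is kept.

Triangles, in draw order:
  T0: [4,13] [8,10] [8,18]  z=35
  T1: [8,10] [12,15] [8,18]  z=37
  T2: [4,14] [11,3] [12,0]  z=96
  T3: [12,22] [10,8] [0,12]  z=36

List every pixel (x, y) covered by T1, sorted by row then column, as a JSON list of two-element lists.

T0:
  2·area = 32
  edge (4, 13)→(8, 10): d=(4,-3) top-left  bias=+0
  edge (8, 10)→(8, 18): d=(0,8) right/bottom  bias=-1
  edge (8, 18)→(4, 13): d=(-4,-5) top-left  bias=+0
    (3,5)@(7, 11): e=[1,8,23] → █
    (4,5)@(9, 11): e=[7,-8,33] → ·
    (2,6)@(5, 13): e=[3,24,5] → █
    (4,6)@(9, 13): e=[15,-8,25] → ·
    (2,7)@(5, 15): e=[11,24,-3] → ·
    (3,7)@(7, 15): e=[17,8,7] → █
    (4,7)@(9, 15): e=[23,-8,17] → ·
    (3,8)@(7, 17): e=[25,8,-1] → ·
  covered (4 px):
    · · · · · ·
    · · · · · ·
    · · · · · ·
    · · · · · ·
    · · · · · ·
    · · · █ · ·
    · · █ █ · ·
    · · · █ · ·
    · · · · · ·
    · · · · · ·
    · · · · · ·
    · · · · · ·
T1:
  2·area = 32
  edge (8, 10)→(12, 15): d=(4,5) right/bottom  bias=-1
  edge (12, 15)→(8, 18): d=(-4,3) right/bottom  bias=-1
  edge (8, 18)→(8, 10): d=(0,-8) top-left  bias=+0
    (4,6)@(9, 13): e=[7,17,8] → █
    (5,6)@(11, 13): e=[-3,11,24] → ·
    (4,7)@(9, 15): e=[15,9,8] → █
    (5,7)@(11, 15): e=[5,3,24] → █
    (4,8)@(9, 17): e=[23,1,8] → █
    (5,8)@(11, 17): e=[13,-5,24] → ·
    (4,9)@(9, 19): e=[31,-7,8] → ·
  covered (4 px):
    · · · · · ·
    · · · · · ·
    · · · · · ·
    · · · · · ·
    · · · · · ·
    · · · · · ·
    · · · · █ ·
    · · · · █ █
    · · · · █ ·
    · · · · · ·
    · · · · · ·
    · · · · · ·
T2:
  2·area = 10  (B↔C swapped to make it positive)
  edge (4, 14)→(12, 0): d=(8,-14) top-left  bias=+0
  edge (12, 0)→(11, 3): d=(-1,3) right/bottom  bias=-1
  edge (11, 3)→(4, 14): d=(-7,11) right/bottom  bias=-1
    (5,1)@(11, 3): e=[10,0,0] → ·  [on edge]
    (3,4)@(7, 9): e=[2,6,2] → █
    (4,4)@(9, 9): e=[30,0,-20] → ·  [on edge]
    (3,5)@(7, 11): e=[18,4,-12] → ·
    (3,7)@(7, 15): e=[50,0,-40] → ·  [on edge]
    (2,10)@(5, 21): e=[70,0,-60] → ·  [on edge]
  covered (1 px):
    · · · · · ·
    · · · · · ·
    · · · · · ·
    · · · · · ·
    · · · █ · ·
    · · · · · ·
    · · · · · ·
    · · · · · ·
    · · · · · ·
    · · · · · ·
    · · · · · ·
    · · · · · ·
T3:
  2·area = 148  (B↔C swapped to make it positive)
  edge (12, 22)→(0, 12): d=(-12,-10) top-left  bias=+0
  edge (0, 12)→(10, 8): d=(10,-4) top-left  bias=+0
  edge (10, 8)→(12, 22): d=(2,14) right/bottom  bias=-1
    (4,0)@(9, 1): e=[222,-74,0] → ·  [on edge]
    (4,4)@(9, 9): e=[126,6,16] → █
    (5,4)@(11, 9): e=[146,14,-12] → ·
    (1,5)@(3, 11): e=[42,2,104] → █
    (2,5)@(5, 11): e=[62,10,76] → █
    (3,5)@(7, 11): e=[82,18,48] → █
    (5,5)@(11, 11): e=[122,34,-8] → ·
    (1,6)@(3, 13): e=[18,22,108] → █
    (5,6)@(11, 13): e=[98,54,-4] → ·
    (1,7)@(3, 15): e=[-6,42,112] → ·
    (2,7)@(5, 15): e=[14,50,84] → █
    (5,7)@(11, 15): e=[74,74,0] → ·  [on edge]
  covered (18 px):
    · · · · · ·
    · · · · · ·
    · · · · · ·
    · · · · · ·
    · · · · █ ·
    · █ █ █ █ ·
    · █ █ █ █ ·
    · · █ █ █ ·
    · · · █ █ █
    · · · · █ █
    · · · · · █
    · · · · · ·

Final: [[4,6],[4,7],[5,7],[4,8]]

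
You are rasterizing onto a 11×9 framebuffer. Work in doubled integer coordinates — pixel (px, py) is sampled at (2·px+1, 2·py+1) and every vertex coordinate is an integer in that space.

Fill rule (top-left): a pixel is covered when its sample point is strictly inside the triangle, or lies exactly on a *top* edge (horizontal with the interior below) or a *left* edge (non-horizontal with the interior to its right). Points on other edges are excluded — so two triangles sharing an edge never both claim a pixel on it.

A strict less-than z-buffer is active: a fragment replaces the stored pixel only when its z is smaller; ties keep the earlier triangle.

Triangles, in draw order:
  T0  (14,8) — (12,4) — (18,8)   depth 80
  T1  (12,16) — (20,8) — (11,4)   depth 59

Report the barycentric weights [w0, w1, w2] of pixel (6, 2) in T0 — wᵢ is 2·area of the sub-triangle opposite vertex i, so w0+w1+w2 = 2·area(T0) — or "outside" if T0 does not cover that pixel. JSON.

T0:
  2·area = 16
  edge (14, 8)→(12, 4): d=(-2,-4) top-left  bias=+0
  edge (12, 4)→(18, 8): d=(6,4) right/bottom  bias=-1
  edge (18, 8)→(14, 8): d=(-4,0) right/bottom  bias=-1
    (6,2)@(13, 5): e=[2,2,12] → #
    (7,2)@(15, 5): e=[10,-6,12] → ·
    (6,3)@(13, 7): e=[-2,14,4] → ·
    (7,3)@(15, 7): e=[6,6,4] → #
    (8,3)@(17, 7): e=[14,-2,4] → ·
    (7,4)@(15, 9): e=[2,18,-4] → ·
  covered (2 px):
    · · · · · · · · · · ·
    · · · · · · · · · · ·
    · · · · · · # · · · ·
    · · · · · · · # · · ·
    · · · · · · · · · · ·
    · · · · · · · · · · ·
    · · · · · · · · · · ·
    · · · · · · · · · · ·
    · · · · · · · · · · ·
T1:
  2·area = 104  (B↔C swapped to make it positive)
  edge (12, 16)→(11, 4): d=(-1,-12) top-left  bias=+0
  edge (11, 4)→(20, 8): d=(9,4) right/bottom  bias=-1
  edge (20, 8)→(12, 16): d=(-8,8) right/bottom  bias=-1
    (6,2)@(13, 5): e=[23,1,80] → #
    (7,2)@(15, 5): e=[47,-7,64] → ·
    (6,3)@(13, 7): e=[21,19,64] → #
    (7,3)@(15, 7): e=[45,11,48] → #
    (8,3)@(17, 7): e=[69,3,32] → #
    (9,3)@(19, 7): e=[93,-5,16] → ·
    (10,3)@(21, 7): e=[117,-13,0] → ·  [on edge]
    (6,4)@(13, 9): e=[19,37,48] → #
    (9,4)@(19, 9): e=[91,13,0] → ·  [on edge]
    (6,5)@(13, 11): e=[17,55,32] → #
    (8,5)@(17, 11): e=[65,39,0] → ·  [on edge]
    (6,6)@(13, 13): e=[15,73,16] → #
    (7,6)@(15, 13): e=[39,65,0] → ·  [on edge]
    (6,7)@(13, 15): e=[13,91,0] → ·  [on edge]
    (5,8)@(11, 17): e=[-13,117,0] → ·  [on edge]
  covered (10 px):
    · · · · · · · · · · ·
    · · · · · · · · · · ·
    · · · · · · # · · · ·
    · · · · · · # # # · ·
    · · · · · · # # # · ·
    · · · · · · # # · · ·
    · · · · · · # · · · ·
    · · · · · · · · · · ·
    · · · · · · · · · · ·

Final: [2,12,2]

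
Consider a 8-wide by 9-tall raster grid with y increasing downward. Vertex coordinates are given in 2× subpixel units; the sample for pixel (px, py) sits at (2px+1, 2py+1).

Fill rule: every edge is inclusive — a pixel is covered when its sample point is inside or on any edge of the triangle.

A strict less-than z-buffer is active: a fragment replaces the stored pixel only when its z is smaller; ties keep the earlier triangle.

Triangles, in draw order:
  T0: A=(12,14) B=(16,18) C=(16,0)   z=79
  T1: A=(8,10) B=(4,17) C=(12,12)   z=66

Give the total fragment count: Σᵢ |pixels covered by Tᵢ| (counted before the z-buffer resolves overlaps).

T0:
  2·area = 72  (B↔C swapped to make it positive)
  edge (12, 14)→(16, 0): d=(4,-14) inclusive
  edge (16, 0)→(16, 18): d=(0,18) inclusive
  edge (16, 18)→(12, 14): d=(-4,-4) inclusive
    (0,1)@(1, 3): e=[-198,270,0] → ·  [on edge]
    (1,2)@(3, 5): e=[-162,234,0] → ·  [on edge]
    (7,2)@(15, 5): e=[6,18,48] → #
    (2,3)@(5, 7): e=[-126,198,0] → ·  [on edge]
    (7,3)@(15, 7): e=[14,18,40] → #
    (3,4)@(7, 9): e=[-90,162,0] → ·  [on edge]
    (7,4)@(15, 9): e=[22,18,32] → #
    (4,5)@(9, 11): e=[-54,126,0] → ·  [on edge]
    (6,5)@(13, 11): e=[2,54,16] → #
    (5,6)@(11, 13): e=[-18,90,0] → ·  [on edge]
    (6,6)@(13, 13): e=[10,54,8] → #
    (6,7)@(13, 15): e=[18,54,0] → #  [on edge]
    (7,8)@(15, 17): e=[54,18,0] → #  [on edge]
  covered (10 px):
    · · · · · · · ·
    · · · · · · · ·
    · · · · · · · #
    · · · · · · · #
    · · · · · · · #
    · · · · · · # #
    · · · · · · # #
    · · · · · · # #
    · · · · · · · #
T1:
  2·area = 36  (B↔C swapped to make it positive)
  edge (8, 10)→(12, 12): d=(4,2) inclusive
  edge (12, 12)→(4, 17): d=(-8,5) inclusive
  edge (4, 17)→(8, 10): d=(4,-7) inclusive
    (4,5)@(9, 11): e=[2,23,11] → #
    (5,5)@(11, 11): e=[-2,13,25] → ·
    (3,6)@(7, 13): e=[14,17,5] → #
    (5,6)@(11, 13): e=[6,-3,33] → ·
    (3,7)@(7, 15): e=[22,1,13] → #
    (4,7)@(9, 15): e=[18,-9,27] → ·
    (3,8)@(7, 17): e=[30,-15,21] → ·
  covered (4 px):
    · · · · · · · ·
    · · · · · · · ·
    · · · · · · · ·
    · · · · · · · ·
    · · · · · · · ·
    · · · · # · · ·
    · · · # # · · ·
    · · · # · · · ·
    · · · · · · · ·

Result: 14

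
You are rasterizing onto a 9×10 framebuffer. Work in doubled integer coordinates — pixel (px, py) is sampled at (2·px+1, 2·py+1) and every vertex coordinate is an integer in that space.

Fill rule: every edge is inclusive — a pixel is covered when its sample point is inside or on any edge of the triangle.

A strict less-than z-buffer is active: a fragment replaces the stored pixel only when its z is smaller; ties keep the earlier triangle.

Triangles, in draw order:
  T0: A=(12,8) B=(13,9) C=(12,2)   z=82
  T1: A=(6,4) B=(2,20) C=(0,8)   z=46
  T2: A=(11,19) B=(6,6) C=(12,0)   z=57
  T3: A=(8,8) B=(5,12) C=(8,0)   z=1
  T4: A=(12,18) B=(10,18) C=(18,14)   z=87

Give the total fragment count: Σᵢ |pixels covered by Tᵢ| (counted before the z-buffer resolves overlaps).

T0:
  2·area = 6  (B↔C swapped to make it positive)
  edge (12, 8)→(12, 2): d=(0,-6) inclusive
  edge (12, 2)→(13, 9): d=(1,7) inclusive
  edge (13, 9)→(12, 8): d=(-1,-1) inclusive
    (2,0)@(5, 1): e=[-42,48,0] → ·  [on edge]
    (3,1)@(7, 3): e=[-30,36,0] → ·  [on edge]
    (4,2)@(9, 5): e=[-18,24,0] → ·  [on edge]
    (5,3)@(11, 7): e=[-6,12,0] → ·  [on edge]
    (6,4)@(13, 9): e=[6,0,0] → #  [on edge]
    (7,4)@(15, 9): e=[18,-14,2] → ·
    (6,5)@(13, 11): e=[6,2,-2] → ·
    (7,5)@(15, 11): e=[18,-12,0] → ·  [on edge]
    (8,6)@(17, 13): e=[30,-24,0] → ·  [on edge]
  covered (1 px):
    · · · · · · · · ·
    · · · · · · · · ·
    · · · · · · · · ·
    · · · · · · · · ·
    · · · · · · # · ·
    · · · · · · · · ·
    · · · · · · · · ·
    · · · · · · · · ·
    · · · · · · · · ·
    · · · · · · · · ·
T1:
  2·area = 80
  edge (6, 4)→(2, 20): d=(-4,16) inclusive
  edge (2, 20)→(0, 8): d=(-2,-12) inclusive
  edge (0, 8)→(6, 4): d=(6,-4) inclusive
    (2,2)@(5, 5): e=[12,66,2] → #
    (3,2)@(7, 5): e=[-20,90,10] → ·
    (1,3)@(3, 7): e=[36,38,6] → #
    (3,3)@(7, 7): e=[-28,86,22] → ·
    (0,4)@(1, 9): e=[60,10,10] → #
    (2,4)@(5, 9): e=[-4,58,26] → ·
    (0,5)@(1, 11): e=[52,6,22] → #
    (2,5)@(5, 11): e=[-12,54,38] → ·
    (0,6)@(1, 13): e=[44,2,34] → #
    (2,6)@(5, 13): e=[-20,50,50] → ·
    (0,7)@(1, 15): e=[36,-2,46] → ·
    (1,7)@(3, 15): e=[4,22,54] → #
  covered (10 px):
    · · · · · · · · ·
    · · · · · · · · ·
    · · # · · · · · ·
    · # # · · · · · ·
    # # · · · · · · ·
    # # · · · · · · ·
    # # · · · · · · ·
    · # · · · · · · ·
    · · · · · · · · ·
    · · · · · · · · ·
T2:
  2·area = 108
  edge (11, 19)→(6, 6): d=(-5,-13) inclusive
  edge (6, 6)→(12, 0): d=(6,-6) inclusive
  edge (12, 0)→(11, 19): d=(-1,19) inclusive
    (5,0)@(11, 1): e=[90,0,18] → #  [on edge]
    (6,0)@(13, 1): e=[116,12,-20] → ·
    (4,1)@(9, 3): e=[54,0,54] → #  [on edge]
    (6,1)@(13, 3): e=[106,24,-22] → ·
    (3,2)@(7, 5): e=[18,0,90] → #  [on edge]
    (6,2)@(13, 5): e=[96,36,-24] → ·
    (2,3)@(5, 7): e=[-18,0,126] → ·  [on edge]
    (3,3)@(7, 7): e=[8,12,88] → #
    (6,3)@(13, 7): e=[86,48,-26] → ·
    (1,4)@(3, 9): e=[-54,0,162] → ·  [on edge]
    (3,4)@(7, 9): e=[-2,24,86] → ·
    (4,4)@(9, 9): e=[24,36,48] → #
    (0,5)@(1, 11): e=[-90,0,198] → ·  [on edge]
    (5,9)@(11, 19): e=[0,108,0] → #  [on edge]
  covered (18 px):
    · · · · · # · · ·
    · · · · # # · · ·
    · · · # # # · · ·
    · · · # # # · · ·
    · · · · # # · · ·
    · · · · # # · · ·
    · · · · # # · · ·
    · · · · · # · · ·
    · · · · · # · · ·
    · · · · · # · · ·
T3:
  2·area = 24
  edge (8, 8)→(5, 12): d=(-3,4) inclusive
  edge (5, 12)→(8, 0): d=(3,-12) inclusive
  edge (8, 0)→(8, 8): d=(0,8) inclusive
    (3,2)@(7, 5): e=[13,3,8] → #
    (4,2)@(9, 5): e=[5,27,-8] → ·
    (3,3)@(7, 7): e=[7,9,8] → #
    (4,3)@(9, 7): e=[-1,33,-8] → ·
    (3,4)@(7, 9): e=[1,15,8] → #
    (4,4)@(9, 9): e=[-7,39,-8] → ·
    (3,5)@(7, 11): e=[-5,21,8] → ·
  covered (3 px):
    · · · · · · · · ·
    · · · · · · · · ·
    · · · # · · · · ·
    · · · # · · · · ·
    · · · # · · · · ·
    · · · · · · · · ·
    · · · · · · · · ·
    · · · · · · · · ·
    · · · · · · · · ·
    · · · · · · · · ·
T4:
  2·area = 8
  edge (12, 18)→(10, 18): d=(-2,0) inclusive
  edge (10, 18)→(18, 14): d=(8,-4) inclusive
  edge (18, 14)→(12, 18): d=(-6,4) inclusive
    (6,8)@(13, 17): e=[2,4,2] → #
    (7,8)@(15, 17): e=[2,12,-6] → ·
    (6,9)@(13, 19): e=[-2,20,-10] → ·
  covered (1 px):
    · · · · · · · · ·
    · · · · · · · · ·
    · · · · · · · · ·
    · · · · · · · · ·
    · · · · · · · · ·
    · · · · · · · · ·
    · · · · · · · · ·
    · · · · · · · · ·
    · · · · · · # · ·
    · · · · · · · · ·

Final: 33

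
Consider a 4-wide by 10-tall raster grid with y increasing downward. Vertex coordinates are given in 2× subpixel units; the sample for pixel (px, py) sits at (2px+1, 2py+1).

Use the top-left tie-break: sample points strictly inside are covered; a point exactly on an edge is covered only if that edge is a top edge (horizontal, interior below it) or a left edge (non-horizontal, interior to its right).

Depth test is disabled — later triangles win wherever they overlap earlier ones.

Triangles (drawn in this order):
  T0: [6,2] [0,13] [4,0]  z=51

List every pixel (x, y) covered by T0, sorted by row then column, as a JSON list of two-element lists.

T0:
  2·area = 34
  edge (6, 2)→(0, 13): d=(-6,11) right/bottom  bias=-1
  edge (0, 13)→(4, 0): d=(4,-13) top-left  bias=+0
  edge (4, 0)→(6, 2): d=(2,2) right/bottom  bias=-1
    (2,0)@(5, 1): e=[17,17,0] → ·  [on edge]
    (2,1)@(5, 3): e=[5,25,4] → #
    (3,1)@(7, 3): e=[-17,51,0] → ·  [on edge]
    (1,2)@(3, 5): e=[15,7,12] → #
    (2,2)@(5, 5): e=[-7,33,8] → ·
    (1,3)@(3, 7): e=[3,15,16] → #
    (2,3)@(5, 7): e=[-19,41,12] → ·
    (1,4)@(3, 9): e=[-9,23,20] → ·
    (0,5)@(1, 11): e=[1,5,28] → #
    (1,5)@(3, 11): e=[-21,31,24] → ·
    (0,6)@(1, 13): e=[-11,13,32] → ·
  covered (4 px):
    · · · ·
    · · # ·
    · # · ·
    · # · ·
    · · · ·
    # · · ·
    · · · ·
    · · · ·
    · · · ·
    · · · ·

Final: [[2,1],[1,2],[1,3],[0,5]]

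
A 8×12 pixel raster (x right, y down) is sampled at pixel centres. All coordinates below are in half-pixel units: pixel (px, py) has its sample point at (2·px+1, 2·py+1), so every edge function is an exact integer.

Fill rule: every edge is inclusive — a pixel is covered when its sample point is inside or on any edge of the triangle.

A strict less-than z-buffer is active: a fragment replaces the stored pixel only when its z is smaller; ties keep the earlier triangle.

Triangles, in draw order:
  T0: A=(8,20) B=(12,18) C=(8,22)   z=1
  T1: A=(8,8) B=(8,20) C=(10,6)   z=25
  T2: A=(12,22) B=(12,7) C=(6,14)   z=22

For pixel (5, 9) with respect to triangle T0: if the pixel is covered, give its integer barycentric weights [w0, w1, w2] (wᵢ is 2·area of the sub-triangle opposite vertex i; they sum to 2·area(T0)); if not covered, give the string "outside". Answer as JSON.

T0:
  2·area = 8
  edge (8, 20)→(12, 18): d=(4,-2) inclusive
  edge (12, 18)→(8, 22): d=(-4,4) inclusive
  edge (8, 22)→(8, 20): d=(0,-2) inclusive
    (7,7)@(15, 15): e=[-6,0,14] → ·  [on edge]
    (6,8)@(13, 17): e=[-2,0,10] → ·  [on edge]
    (5,9)@(11, 19): e=[2,0,6] → #  [on edge]
    (6,9)@(13, 19): e=[6,-8,10] → ·
    (4,10)@(9, 21): e=[6,0,2] → #  [on edge]
    (5,10)@(11, 21): e=[10,-8,6] → ·
    (3,11)@(7, 23): e=[10,0,-2] → ·  [on edge]
    (4,11)@(9, 23): e=[14,-8,2] → ·
  covered (2 px):
    · · · · · · · ·
    · · · · · · · ·
    · · · · · · · ·
    · · · · · · · ·
    · · · · · · · ·
    · · · · · · · ·
    · · · · · · · ·
    · · · · · · · ·
    · · · · · · · ·
    · · · · · # · ·
    · · · · # · · ·
    · · · · · · · ·
T1:
  2·area = 24  (B↔C swapped to make it positive)
  edge (8, 8)→(10, 6): d=(2,-2) inclusive
  edge (10, 6)→(8, 20): d=(-2,14) inclusive
  edge (8, 20)→(8, 8): d=(0,-12) inclusive
    (7,0)@(15, 1): e=[0,-60,84] → ·  [on edge]
    (6,1)@(13, 3): e=[0,-36,60] → ·  [on edge]
    (5,2)@(11, 5): e=[0,-12,36] → ·  [on edge]
    (4,3)@(9, 7): e=[0,12,12] → #  [on edge]
    (5,3)@(11, 7): e=[4,-16,36] → ·
    (3,4)@(7, 9): e=[0,36,-12] → ·  [on edge]
    (4,4)@(9, 9): e=[4,8,12] → #
    (5,4)@(11, 9): e=[8,-20,36] → ·
    (2,5)@(5, 11): e=[0,60,-36] → ·  [on edge]
    (4,5)@(9, 11): e=[8,4,12] → #
    (5,5)@(11, 11): e=[12,-24,36] → ·
    (1,6)@(3, 13): e=[0,84,-60] → ·  [on edge]
    (4,6)@(9, 13): e=[12,0,12] → #  [on edge]
    (0,7)@(1, 15): e=[0,108,-84] → ·  [on edge]
  covered (4 px):
    · · · · · · · ·
    · · · · · · · ·
    · · · · · · · ·
    · · · · # · · ·
    · · · · # · · ·
    · · · · # · · ·
    · · · · # · · ·
    · · · · · · · ·
    · · · · · · · ·
    · · · · · · · ·
    · · · · · · · ·
    · · · · · · · ·
T2:
  2·area = 90  (B↔C swapped to make it positive)
  edge (12, 22)→(6, 14): d=(-6,-8) inclusive
  edge (6, 14)→(12, 7): d=(6,-7) inclusive
  edge (12, 7)→(12, 22): d=(0,15) inclusive
    (5,4)@(11, 9): e=[70,5,15] → #
    (6,4)@(13, 9): e=[86,19,-15] → ·
    (4,5)@(9, 11): e=[42,3,45] → #
    (6,5)@(13, 11): e=[74,31,-15] → ·
    (3,6)@(7, 13): e=[14,1,75] → #
    (6,6)@(13, 13): e=[62,43,-15] → ·
    (3,7)@(7, 15): e=[2,13,75] → #
    (6,7)@(13, 15): e=[50,55,-15] → ·
    (3,8)@(7, 17): e=[-10,25,75] → ·
    (4,8)@(9, 17): e=[6,39,45] → #
    (6,8)@(13, 17): e=[38,67,-15] → ·
    (4,9)@(9, 19): e=[-6,51,45] → ·
  covered (12 px):
    · · · · · · · ·
    · · · · · · · ·
    · · · · · · · ·
    · · · · · · · ·
    · · · · · # · ·
    · · · · # # · ·
    · · · # # # · ·
    · · · # # # · ·
    · · · · # # · ·
    · · · · · # · ·
    · · · · · · · ·
    · · · · · · · ·

Answer: [0,6,2]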